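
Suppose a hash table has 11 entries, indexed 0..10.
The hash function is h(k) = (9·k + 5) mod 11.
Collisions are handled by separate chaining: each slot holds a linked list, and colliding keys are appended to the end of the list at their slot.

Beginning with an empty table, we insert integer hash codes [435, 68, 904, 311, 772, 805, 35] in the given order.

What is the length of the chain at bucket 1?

5

Insert 435: h=4, bucket 4 empty -> new chain.
Insert 68: h=1, bucket 1 empty -> new chain.
Insert 904: h=1, bucket 1 nonempty -> append to chain.
Insert 311: h=10, bucket 10 empty -> new chain.
Insert 772: h=1, bucket 1 nonempty -> append to chain.
Insert 805: h=1, bucket 1 nonempty -> append to chain.
Insert 35: h=1, bucket 1 nonempty -> append to chain.
Final buckets:
0: .
1: 68 -> 904 -> 772 -> 805 -> 35
2: .
3: .
4: 435
5: .
6: .
7: .
8: .
9: .
10: 311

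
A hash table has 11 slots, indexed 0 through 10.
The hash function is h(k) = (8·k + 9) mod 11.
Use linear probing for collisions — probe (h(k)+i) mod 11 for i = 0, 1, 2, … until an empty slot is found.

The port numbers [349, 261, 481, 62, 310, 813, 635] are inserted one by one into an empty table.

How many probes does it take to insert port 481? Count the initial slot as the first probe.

3

Insert 349: h=7, slot 7 empty -> index 7.
Insert 261: h=7, slot 7 occupied -> index 8.
Insert 481: h=7, slots 7,8 occupied -> index 9.
Insert 62: h=10, slot 10 empty -> index 10.
Insert 310: h=3, slot 3 empty -> index 3.
Insert 813: h=1, slot 1 empty -> index 1.
Insert 635: h=7, slots 7,8,9,10 occupied -> index 0.
Table: [635, 813, ∅, 310, ∅, ∅, ∅, 349, 261, 481, 62]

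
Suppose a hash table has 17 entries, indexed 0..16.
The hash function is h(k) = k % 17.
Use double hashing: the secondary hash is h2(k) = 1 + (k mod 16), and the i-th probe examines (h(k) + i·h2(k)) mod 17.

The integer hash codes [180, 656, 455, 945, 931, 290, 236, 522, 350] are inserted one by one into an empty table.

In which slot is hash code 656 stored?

180 hashes to 10; slot 10 is free => place at 10.
656 hashes to 10, h2=1; 10 taken => place at 11.
455 hashes to 13; slot 13 is free => place at 13.
945 hashes to 10, h2=2; 10 taken => place at 12.
931 hashes to 13, h2=4; 13 taken => place at 0.
290 hashes to 1; slot 1 is free => place at 1.
236 hashes to 15; slot 15 is free => place at 15.
522 hashes to 12, h2=11; 12 taken => place at 6.
350 hashes to 10, h2=15; 10 taken => place at 8.
Table: [931, 290, ., ., ., ., 522, ., 350, ., 180, 656, 945, 455, ., 236, .]

11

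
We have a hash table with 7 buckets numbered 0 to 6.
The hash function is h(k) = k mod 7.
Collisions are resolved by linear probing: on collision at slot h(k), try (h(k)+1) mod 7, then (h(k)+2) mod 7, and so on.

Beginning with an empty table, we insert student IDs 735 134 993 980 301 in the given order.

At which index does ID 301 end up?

735 hashes to 0; slot 0 is free => place at 0.
134 hashes to 1; slot 1 is free => place at 1.
993 hashes to 6; slot 6 is free => place at 6.
980 hashes to 0; 0,1 taken => place at 2.
301 hashes to 0; 0,1,2 taken => place at 3.
Table: [735, 134, 980, 301, -, -, 993]

3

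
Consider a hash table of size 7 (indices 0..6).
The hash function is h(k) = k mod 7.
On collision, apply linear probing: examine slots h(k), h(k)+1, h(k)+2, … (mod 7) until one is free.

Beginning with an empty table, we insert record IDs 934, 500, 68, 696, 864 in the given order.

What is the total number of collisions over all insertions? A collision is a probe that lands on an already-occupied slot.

8

Insert 934: h=3, slot 3 empty → index 3.
Insert 500: h=3, slot 3 occupied → index 4.
Insert 68: h=5, slot 5 empty → index 5.
Insert 696: h=3, slots 3,4,5 occupied → index 6.
Insert 864: h=3, slots 3,4,5,6 occupied → index 0.
Table: [864, _, _, 934, 500, 68, 696]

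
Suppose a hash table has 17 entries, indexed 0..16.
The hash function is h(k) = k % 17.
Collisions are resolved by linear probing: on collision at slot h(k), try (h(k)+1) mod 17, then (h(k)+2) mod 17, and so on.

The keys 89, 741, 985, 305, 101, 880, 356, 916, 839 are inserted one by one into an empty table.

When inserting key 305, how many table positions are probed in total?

89: h=4 → slot 4
741: h=10 → slot 10
985: h=16 → slot 16
305: h=16, probe 16,0 → slot 0
101: h=16, probe 16,0,1 → slot 1
880: h=13 → slot 13
356: h=16, probe 16,0,1,2 → slot 2
916: h=15 → slot 15
839: h=6 → slot 6
Table: [305, 101, 356, ∅, 89, ∅, 839, ∅, ∅, ∅, 741, ∅, ∅, 880, ∅, 916, 985]

2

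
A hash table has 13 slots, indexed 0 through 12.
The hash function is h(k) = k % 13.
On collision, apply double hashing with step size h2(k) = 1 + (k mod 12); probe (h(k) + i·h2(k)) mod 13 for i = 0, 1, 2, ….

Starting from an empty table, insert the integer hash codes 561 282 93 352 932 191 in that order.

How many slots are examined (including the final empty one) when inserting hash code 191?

Insert 561: h=2, slot 2 empty => index 2.
Insert 282: h=9, slot 9 empty => index 9.
Insert 93: h=2, h2=10, slot 2 occupied => index 12.
Insert 352: h=1, slot 1 empty => index 1.
Insert 932: h=9, h2=9, slot 9 occupied => index 5.
Insert 191: h=9, h2=12, slot 9 occupied => index 8.
Table: [∅, 352, 561, ∅, ∅, 932, ∅, ∅, 191, 282, ∅, ∅, 93]

2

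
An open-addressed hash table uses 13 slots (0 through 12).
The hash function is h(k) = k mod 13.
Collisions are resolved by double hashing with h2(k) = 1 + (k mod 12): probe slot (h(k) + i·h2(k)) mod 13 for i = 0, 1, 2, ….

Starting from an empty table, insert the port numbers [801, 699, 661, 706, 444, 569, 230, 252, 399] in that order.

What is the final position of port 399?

Insert 801: h=8, slot 8 empty -> index 8.
Insert 699: h=10, slot 10 empty -> index 10.
Insert 661: h=11, slot 11 empty -> index 11.
Insert 706: h=4, slot 4 empty -> index 4.
Insert 444: h=2, slot 2 empty -> index 2.
Insert 569: h=10, h2=6, slot 10 occupied -> index 3.
Insert 230: h=9, slot 9 empty -> index 9.
Insert 252: h=5, slot 5 empty -> index 5.
Insert 399: h=9, h2=4, slot 9 occupied -> index 0.
Table: [399, ., 444, 569, 706, 252, ., ., 801, 230, 699, 661, .]

0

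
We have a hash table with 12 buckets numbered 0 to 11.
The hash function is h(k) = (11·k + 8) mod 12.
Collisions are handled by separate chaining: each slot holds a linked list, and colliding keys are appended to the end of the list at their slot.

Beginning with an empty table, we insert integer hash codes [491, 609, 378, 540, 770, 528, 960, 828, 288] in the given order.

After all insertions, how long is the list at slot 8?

5

491 → bucket 9
609 → bucket 11
378 → bucket 2
540 → bucket 8
770 → bucket 6
528 → bucket 8 (collision)
960 → bucket 8 (collision)
828 → bucket 8 (collision)
288 → bucket 8 (collision)
Final buckets:
0: _
1: _
2: 378
3: _
4: _
5: _
6: 770
7: _
8: 540 -> 528 -> 960 -> 828 -> 288
9: 491
10: _
11: 609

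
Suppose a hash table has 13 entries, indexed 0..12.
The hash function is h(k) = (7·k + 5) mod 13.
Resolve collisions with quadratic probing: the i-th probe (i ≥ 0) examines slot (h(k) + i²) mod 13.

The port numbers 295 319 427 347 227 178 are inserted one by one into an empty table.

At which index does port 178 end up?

12

Insert 295: h=3, slot 3 empty → index 3.
Insert 319: h=2, slot 2 empty → index 2.
Insert 427: h=4, slot 4 empty → index 4.
Insert 347: h=3, slots 3,4 occupied → index 7.
Insert 227: h=8, slot 8 empty → index 8.
Insert 178: h=3, slots 3,4,7 occupied → index 12.
Table: [_, _, 319, 295, 427, _, _, 347, 227, _, _, _, 178]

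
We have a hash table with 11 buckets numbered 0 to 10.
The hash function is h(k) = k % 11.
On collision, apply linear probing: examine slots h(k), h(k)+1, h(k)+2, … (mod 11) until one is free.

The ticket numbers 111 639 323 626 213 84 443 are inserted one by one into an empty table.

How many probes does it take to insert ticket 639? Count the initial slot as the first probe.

Insert 111: h=1, slot 1 empty -> index 1.
Insert 639: h=1, slot 1 occupied -> index 2.
Insert 323: h=4, slot 4 empty -> index 4.
Insert 626: h=10, slot 10 empty -> index 10.
Insert 213: h=4, slot 4 occupied -> index 5.
Insert 84: h=7, slot 7 empty -> index 7.
Insert 443: h=3, slot 3 empty -> index 3.
Table: [-, 111, 639, 443, 323, 213, -, 84, -, -, 626]

2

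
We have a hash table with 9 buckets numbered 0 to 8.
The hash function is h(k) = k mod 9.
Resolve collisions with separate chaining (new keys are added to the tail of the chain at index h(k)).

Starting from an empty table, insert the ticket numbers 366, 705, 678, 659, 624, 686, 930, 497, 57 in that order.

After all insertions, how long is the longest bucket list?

366 -> bucket 6
705 -> bucket 3
678 -> bucket 3 (collision)
659 -> bucket 2
624 -> bucket 3 (collision)
686 -> bucket 2 (collision)
930 -> bucket 3 (collision)
497 -> bucket 2 (collision)
57 -> bucket 3 (collision)
Final buckets:
0: —
1: —
2: 659 -> 686 -> 497
3: 705 -> 678 -> 624 -> 930 -> 57
4: —
5: —
6: 366
7: —
8: —

5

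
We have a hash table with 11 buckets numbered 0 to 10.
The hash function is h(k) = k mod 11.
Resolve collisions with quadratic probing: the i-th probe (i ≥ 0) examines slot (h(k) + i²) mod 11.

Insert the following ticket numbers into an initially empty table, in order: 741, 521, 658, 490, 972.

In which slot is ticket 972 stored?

8

741 hashes to 4; slot 4 is free → place at 4.
521 hashes to 4; 4 taken → place at 5.
658 hashes to 9; slot 9 is free → place at 9.
490 hashes to 6; slot 6 is free → place at 6.
972 hashes to 4; 4,5 taken → place at 8.
Table: [-, -, -, -, 741, 521, 490, -, 972, 658, -]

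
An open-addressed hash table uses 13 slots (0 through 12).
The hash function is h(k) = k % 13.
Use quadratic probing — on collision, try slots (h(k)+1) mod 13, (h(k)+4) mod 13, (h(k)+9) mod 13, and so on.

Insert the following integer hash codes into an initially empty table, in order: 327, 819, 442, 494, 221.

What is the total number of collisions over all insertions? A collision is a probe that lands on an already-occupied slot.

327: h=2 -> slot 2
819: h=0 -> slot 0
442: h=0, probe 0,1 -> slot 1
494: h=0, probe 0,1,4 -> slot 4
221: h=0, probe 0,1,4,9 -> slot 9
Table: [819, 442, 327, _, 494, _, _, _, _, 221, _, _, _]

6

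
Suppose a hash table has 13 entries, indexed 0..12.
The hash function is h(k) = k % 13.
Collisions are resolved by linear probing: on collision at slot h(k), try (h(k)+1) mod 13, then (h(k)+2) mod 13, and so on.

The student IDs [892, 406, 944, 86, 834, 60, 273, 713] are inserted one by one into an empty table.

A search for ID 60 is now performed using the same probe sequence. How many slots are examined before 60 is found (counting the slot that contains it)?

4

892: h=8 → slot 8
406: h=3 → slot 3
944: h=8, probe 8,9 → slot 9
86: h=8, probe 8,9,10 → slot 10
834: h=2 → slot 2
60: h=8, probe 8,9,10,11 → slot 11
273: h=0 → slot 0
713: h=11, probe 11,12 → slot 12
Table: [273, -, 834, 406, -, -, -, -, 892, 944, 86, 60, 713]
Lookup 60: h=8, probe 8,9,10,11 → found at 11.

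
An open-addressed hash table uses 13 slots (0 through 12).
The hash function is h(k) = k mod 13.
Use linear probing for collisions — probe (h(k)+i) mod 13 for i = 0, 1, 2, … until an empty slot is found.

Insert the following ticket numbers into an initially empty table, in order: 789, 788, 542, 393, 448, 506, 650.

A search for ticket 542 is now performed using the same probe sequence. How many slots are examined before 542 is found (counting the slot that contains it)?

2

789: h=9 => slot 9
788: h=8 => slot 8
542: h=9, probe 9,10 => slot 10
393: h=3 => slot 3
448: h=6 => slot 6
506: h=12 => slot 12
650: h=0 => slot 0
Table: [650, -, -, 393, -, -, 448, -, 788, 789, 542, -, 506]
Lookup 542: h=9, probe 9,10 → found at 10.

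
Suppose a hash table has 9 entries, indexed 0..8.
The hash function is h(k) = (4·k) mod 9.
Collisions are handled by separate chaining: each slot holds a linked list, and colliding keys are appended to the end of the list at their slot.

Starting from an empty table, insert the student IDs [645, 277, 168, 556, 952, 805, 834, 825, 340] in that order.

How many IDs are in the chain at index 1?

Insert 645: h=6, bucket 6 empty -> new chain.
Insert 277: h=1, bucket 1 empty -> new chain.
Insert 168: h=6, bucket 6 nonempty -> append to chain.
Insert 556: h=1, bucket 1 nonempty -> append to chain.
Insert 952: h=1, bucket 1 nonempty -> append to chain.
Insert 805: h=7, bucket 7 empty -> new chain.
Insert 834: h=6, bucket 6 nonempty -> append to chain.
Insert 825: h=6, bucket 6 nonempty -> append to chain.
Insert 340: h=1, bucket 1 nonempty -> append to chain.
Final buckets:
0: _
1: 277 -> 556 -> 952 -> 340
2: _
3: _
4: _
5: _
6: 645 -> 168 -> 834 -> 825
7: 805
8: _

4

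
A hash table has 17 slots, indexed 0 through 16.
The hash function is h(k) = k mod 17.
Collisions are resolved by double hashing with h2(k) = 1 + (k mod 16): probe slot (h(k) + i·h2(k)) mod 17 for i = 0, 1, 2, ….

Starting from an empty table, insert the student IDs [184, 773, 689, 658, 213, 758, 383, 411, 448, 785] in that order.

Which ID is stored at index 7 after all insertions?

184: h=14 => slot 14
773: h=8 => slot 8
689: h=9 => slot 9
658: h=12 => slot 12
213: h=9, h2=6, probe 9,15 => slot 15
758: h=10 => slot 10
383: h=9, h2=16, probe 9,8,7 => slot 7
411: h=3 => slot 3
448: h=6 => slot 6
785: h=3, h2=2, probe 3,5 => slot 5
Table: [_, _, _, 411, _, 785, 448, 383, 773, 689, 758, _, 658, _, 184, 213, _]

383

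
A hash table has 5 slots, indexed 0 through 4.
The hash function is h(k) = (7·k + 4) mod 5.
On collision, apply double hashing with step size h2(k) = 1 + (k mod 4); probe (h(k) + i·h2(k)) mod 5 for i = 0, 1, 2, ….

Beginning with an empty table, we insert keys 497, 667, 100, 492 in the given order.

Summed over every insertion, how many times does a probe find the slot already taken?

3

Insert 497: h=3, slot 3 empty => index 3.
Insert 667: h=3, h2=4, slot 3 occupied => index 2.
Insert 100: h=4, slot 4 empty => index 4.
Insert 492: h=3, h2=1, slots 3,4 occupied => index 0.
Table: [492, _, 667, 497, 100]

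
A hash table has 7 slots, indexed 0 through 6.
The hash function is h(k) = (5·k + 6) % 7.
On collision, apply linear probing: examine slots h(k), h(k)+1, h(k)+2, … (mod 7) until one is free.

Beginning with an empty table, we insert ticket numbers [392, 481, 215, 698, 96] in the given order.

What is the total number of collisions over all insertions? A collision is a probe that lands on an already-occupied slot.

Insert 392: h=6, slot 6 empty -> index 6.
Insert 481: h=3, slot 3 empty -> index 3.
Insert 215: h=3, slot 3 occupied -> index 4.
Insert 698: h=3, slots 3,4 occupied -> index 5.
Insert 96: h=3, slots 3,4,5,6 occupied -> index 0.
Table: [96, -, -, 481, 215, 698, 392]

7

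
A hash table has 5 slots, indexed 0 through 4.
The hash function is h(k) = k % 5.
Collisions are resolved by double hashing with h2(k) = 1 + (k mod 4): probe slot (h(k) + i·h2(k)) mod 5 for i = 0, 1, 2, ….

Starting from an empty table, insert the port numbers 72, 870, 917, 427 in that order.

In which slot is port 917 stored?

4

72 hashes to 2; slot 2 is free → place at 2.
870 hashes to 0; slot 0 is free → place at 0.
917 hashes to 2, h2=2; 2 taken → place at 4.
427 hashes to 2, h2=4; 2 taken → place at 1.
Table: [870, 427, 72, -, 917]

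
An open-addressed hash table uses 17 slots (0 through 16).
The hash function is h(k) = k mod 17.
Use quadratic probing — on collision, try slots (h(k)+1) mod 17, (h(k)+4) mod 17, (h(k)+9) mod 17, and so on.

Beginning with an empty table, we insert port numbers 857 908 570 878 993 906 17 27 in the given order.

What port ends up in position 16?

857: h=7 -> slot 7
908: h=7, probe 7,8 -> slot 8
570: h=9 -> slot 9
878: h=11 -> slot 11
993: h=7, probe 7,8,11,16 -> slot 16
906: h=5 -> slot 5
17: h=0 -> slot 0
27: h=10 -> slot 10
Table: [17, ∅, ∅, ∅, ∅, 906, ∅, 857, 908, 570, 27, 878, ∅, ∅, ∅, ∅, 993]

993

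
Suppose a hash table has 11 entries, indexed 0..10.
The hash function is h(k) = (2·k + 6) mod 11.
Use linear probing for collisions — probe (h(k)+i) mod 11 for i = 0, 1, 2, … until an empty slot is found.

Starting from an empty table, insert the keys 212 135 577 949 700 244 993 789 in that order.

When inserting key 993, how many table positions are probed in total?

Insert 212: h=1, slot 1 empty => index 1.
Insert 135: h=1, slot 1 occupied => index 2.
Insert 577: h=5, slot 5 empty => index 5.
Insert 949: h=1, slots 1,2 occupied => index 3.
Insert 700: h=9, slot 9 empty => index 9.
Insert 244: h=10, slot 10 empty => index 10.
Insert 993: h=1, slots 1,2,3 occupied => index 4.
Insert 789: h=0, slot 0 empty => index 0.
Table: [789, 212, 135, 949, 993, 577, ., ., ., 700, 244]

4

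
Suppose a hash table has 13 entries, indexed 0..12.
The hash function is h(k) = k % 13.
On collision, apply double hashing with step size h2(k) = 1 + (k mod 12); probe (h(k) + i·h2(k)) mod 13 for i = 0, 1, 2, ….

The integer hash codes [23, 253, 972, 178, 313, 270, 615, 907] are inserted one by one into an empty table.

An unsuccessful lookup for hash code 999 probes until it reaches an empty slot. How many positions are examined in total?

2

23 hashes to 10; slot 10 is free -> place at 10.
253 hashes to 6; slot 6 is free -> place at 6.
972 hashes to 10, h2=1; 10 taken -> place at 11.
178 hashes to 9; slot 9 is free -> place at 9.
313 hashes to 1; slot 1 is free -> place at 1.
270 hashes to 10, h2=7; 10 taken -> place at 4.
615 hashes to 4, h2=4; 4 taken -> place at 8.
907 hashes to 10, h2=8; 10 taken -> place at 5.
Table: [_, 313, _, _, 270, 907, 253, _, 615, 178, 23, 972, _]
Lookup 999: h=11, h2=4, probe 11,2 → slot 2 empty, not found.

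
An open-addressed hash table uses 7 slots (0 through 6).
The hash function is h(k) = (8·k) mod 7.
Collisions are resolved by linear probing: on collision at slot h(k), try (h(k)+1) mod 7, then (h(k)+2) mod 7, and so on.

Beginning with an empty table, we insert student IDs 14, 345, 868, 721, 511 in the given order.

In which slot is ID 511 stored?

4

14: h=0 → slot 0
345: h=2 → slot 2
868: h=0, probe 0,1 → slot 1
721: h=0, probe 0,1,2,3 → slot 3
511: h=0, probe 0,1,2,3,4 → slot 4
Table: [14, 868, 345, 721, 511, -, -]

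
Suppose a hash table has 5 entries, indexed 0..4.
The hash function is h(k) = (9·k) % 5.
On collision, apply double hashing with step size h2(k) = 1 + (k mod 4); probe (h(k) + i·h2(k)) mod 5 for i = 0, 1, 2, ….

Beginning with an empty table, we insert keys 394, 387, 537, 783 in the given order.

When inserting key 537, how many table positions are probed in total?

2

394: h=1 -> slot 1
387: h=3 -> slot 3
537: h=3, h2=2, probe 3,0 -> slot 0
783: h=2 -> slot 2
Table: [537, 394, 783, 387, ∅]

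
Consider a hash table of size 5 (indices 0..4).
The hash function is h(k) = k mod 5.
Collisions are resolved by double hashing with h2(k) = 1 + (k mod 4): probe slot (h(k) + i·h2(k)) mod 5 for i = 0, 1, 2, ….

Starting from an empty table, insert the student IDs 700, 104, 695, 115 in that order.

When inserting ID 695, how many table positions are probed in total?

Insert 700: h=0, slot 0 empty => index 0.
Insert 104: h=4, slot 4 empty => index 4.
Insert 695: h=0, h2=4, slots 0,4 occupied => index 3.
Insert 115: h=0, h2=4, slots 0,4,3 occupied => index 2.
Table: [700, ., 115, 695, 104]

3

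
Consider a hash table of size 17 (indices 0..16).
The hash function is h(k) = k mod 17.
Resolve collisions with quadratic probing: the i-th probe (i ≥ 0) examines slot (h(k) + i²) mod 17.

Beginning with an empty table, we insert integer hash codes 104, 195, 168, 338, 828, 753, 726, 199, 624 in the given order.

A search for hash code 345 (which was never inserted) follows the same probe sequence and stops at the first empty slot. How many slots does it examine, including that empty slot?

Insert 104: h=2, slot 2 empty → index 2.
Insert 195: h=8, slot 8 empty → index 8.
Insert 168: h=15, slot 15 empty → index 15.
Insert 338: h=15, slot 15 occupied → index 16.
Insert 828: h=12, slot 12 empty → index 12.
Insert 753: h=5, slot 5 empty → index 5.
Insert 726: h=12, slot 12 occupied → index 13.
Insert 199: h=12, slots 12,13,16 occupied → index 4.
Insert 624: h=12, slots 12,13,16,4 occupied → index 11.
Table: [-, -, 104, -, 199, 753, -, -, 195, -, -, 624, 828, 726, -, 168, 338]
Lookup 345: h=5, probe 5,6 → slot 6 empty, not found.

2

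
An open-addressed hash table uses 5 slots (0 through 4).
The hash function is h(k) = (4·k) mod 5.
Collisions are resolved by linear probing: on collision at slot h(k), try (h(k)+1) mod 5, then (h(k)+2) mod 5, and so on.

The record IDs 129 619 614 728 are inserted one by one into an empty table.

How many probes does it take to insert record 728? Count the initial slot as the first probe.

3

Insert 129: h=1, slot 1 empty → index 1.
Insert 619: h=1, slot 1 occupied → index 2.
Insert 614: h=1, slots 1,2 occupied → index 3.
Insert 728: h=2, slots 2,3 occupied → index 4.
Table: [., 129, 619, 614, 728]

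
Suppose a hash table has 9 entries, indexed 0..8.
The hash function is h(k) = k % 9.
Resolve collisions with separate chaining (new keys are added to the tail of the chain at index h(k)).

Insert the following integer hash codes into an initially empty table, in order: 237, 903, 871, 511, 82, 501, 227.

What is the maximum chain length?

2

237 → bucket 3
903 → bucket 3 (collision)
871 → bucket 7
511 → bucket 7 (collision)
82 → bucket 1
501 → bucket 6
227 → bucket 2
Final buckets:
0: ∅
1: 82
2: 227
3: 237 -> 903
4: ∅
5: ∅
6: 501
7: 871 -> 511
8: ∅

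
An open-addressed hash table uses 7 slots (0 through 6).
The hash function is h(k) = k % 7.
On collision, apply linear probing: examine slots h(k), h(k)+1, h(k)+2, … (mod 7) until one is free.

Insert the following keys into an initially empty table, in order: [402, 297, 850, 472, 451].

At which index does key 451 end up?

402: h=3 → slot 3
297: h=3, probe 3,4 → slot 4
850: h=3, probe 3,4,5 → slot 5
472: h=3, probe 3,4,5,6 → slot 6
451: h=3, probe 3,4,5,6,0 → slot 0
Table: [451, ∅, ∅, 402, 297, 850, 472]

0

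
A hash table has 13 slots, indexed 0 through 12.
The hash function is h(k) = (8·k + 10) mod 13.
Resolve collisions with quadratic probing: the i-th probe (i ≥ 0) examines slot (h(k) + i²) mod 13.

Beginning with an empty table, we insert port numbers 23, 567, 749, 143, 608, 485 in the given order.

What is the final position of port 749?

10

Insert 23: h=12, slot 12 empty → index 12.
Insert 567: h=9, slot 9 empty → index 9.
Insert 749: h=9, slot 9 occupied → index 10.
Insert 143: h=10, slot 10 occupied → index 11.
Insert 608: h=12, slot 12 occupied → index 0.
Insert 485: h=3, slot 3 empty → index 3.
Table: [608, —, —, 485, —, —, —, —, —, 567, 749, 143, 23]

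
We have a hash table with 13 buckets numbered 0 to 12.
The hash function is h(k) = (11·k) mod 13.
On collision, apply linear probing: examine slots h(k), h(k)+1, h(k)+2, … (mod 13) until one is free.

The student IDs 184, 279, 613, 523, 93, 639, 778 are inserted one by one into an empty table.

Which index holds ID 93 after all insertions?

184 hashes to 9; slot 9 is free -> place at 9.
279 hashes to 1; slot 1 is free -> place at 1.
613 hashes to 9; 9 taken -> place at 10.
523 hashes to 7; slot 7 is free -> place at 7.
93 hashes to 9; 9,10 taken -> place at 11.
639 hashes to 9; 9,10,11 taken -> place at 12.
778 hashes to 4; slot 4 is free -> place at 4.
Table: [_, 279, _, _, 778, _, _, 523, _, 184, 613, 93, 639]

11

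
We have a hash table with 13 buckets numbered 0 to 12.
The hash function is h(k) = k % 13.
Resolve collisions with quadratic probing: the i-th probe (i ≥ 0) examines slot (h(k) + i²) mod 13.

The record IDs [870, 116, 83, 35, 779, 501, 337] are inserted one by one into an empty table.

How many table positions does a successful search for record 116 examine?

870: h=12 → slot 12
116: h=12, probe 12,0 → slot 0
83: h=5 → slot 5
35: h=9 → slot 9
779: h=12, probe 12,0,3 → slot 3
501: h=7 → slot 7
337: h=12, probe 12,0,3,8 → slot 8
Table: [116, —, —, 779, —, 83, —, 501, 337, 35, —, —, 870]
Lookup 116: h=12, probe 12,0 → found at 0.

2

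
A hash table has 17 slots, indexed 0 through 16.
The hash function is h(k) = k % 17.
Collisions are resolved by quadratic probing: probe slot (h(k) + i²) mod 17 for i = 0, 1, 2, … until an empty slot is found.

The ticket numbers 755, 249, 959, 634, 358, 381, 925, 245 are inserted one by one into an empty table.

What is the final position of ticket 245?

Insert 755: h=7, slot 7 empty -> index 7.
Insert 249: h=11, slot 11 empty -> index 11.
Insert 959: h=7, slot 7 occupied -> index 8.
Insert 634: h=5, slot 5 empty -> index 5.
Insert 358: h=1, slot 1 empty -> index 1.
Insert 381: h=7, slots 7,8,11 occupied -> index 16.
Insert 925: h=7, slots 7,8,11,16 occupied -> index 6.
Insert 245: h=7, slots 7,8,11,16,6 occupied -> index 15.
Table: [—, 358, —, —, —, 634, 925, 755, 959, —, —, 249, —, —, —, 245, 381]

15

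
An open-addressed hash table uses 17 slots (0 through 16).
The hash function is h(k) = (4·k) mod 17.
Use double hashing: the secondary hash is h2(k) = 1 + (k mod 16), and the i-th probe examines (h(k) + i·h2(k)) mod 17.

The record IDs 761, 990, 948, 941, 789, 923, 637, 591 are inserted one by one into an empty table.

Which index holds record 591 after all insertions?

0

761 hashes to 1; slot 1 is free → place at 1.
990 hashes to 16; slot 16 is free → place at 16.
948 hashes to 1, h2=5; 1 taken → place at 6.
941 hashes to 7; slot 7 is free → place at 7.
789 hashes to 11; slot 11 is free → place at 11.
923 hashes to 3; slot 3 is free → place at 3.
637 hashes to 15; slot 15 is free → place at 15.
591 hashes to 1, h2=16; 1 taken → place at 0.
Table: [591, 761, -, 923, -, -, 948, 941, -, -, -, 789, -, -, -, 637, 990]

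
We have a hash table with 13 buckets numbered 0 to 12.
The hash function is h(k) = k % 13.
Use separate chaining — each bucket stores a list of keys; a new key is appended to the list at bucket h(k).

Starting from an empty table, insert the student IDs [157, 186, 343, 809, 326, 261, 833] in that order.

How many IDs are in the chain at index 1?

157 → bucket 1
186 → bucket 4
343 → bucket 5
809 → bucket 3
326 → bucket 1 (collision)
261 → bucket 1 (collision)
833 → bucket 1 (collision)
Final buckets:
0: —
1: 157 -> 326 -> 261 -> 833
2: —
3: 809
4: 186
5: 343
6: —
7: —
8: —
9: —
10: —
11: —
12: —

4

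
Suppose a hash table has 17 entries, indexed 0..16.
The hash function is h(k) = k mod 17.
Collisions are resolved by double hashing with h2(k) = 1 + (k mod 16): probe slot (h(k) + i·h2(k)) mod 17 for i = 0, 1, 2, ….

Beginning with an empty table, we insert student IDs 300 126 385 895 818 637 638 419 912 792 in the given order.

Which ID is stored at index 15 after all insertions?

300 hashes to 11; slot 11 is free => place at 11.
126 hashes to 7; slot 7 is free => place at 7.
385 hashes to 11, h2=2; 11 taken => place at 13.
895 hashes to 11, h2=16; 11 taken => place at 10.
818 hashes to 2; slot 2 is free => place at 2.
637 hashes to 8; slot 8 is free => place at 8.
638 hashes to 9; slot 9 is free => place at 9.
419 hashes to 11, h2=4; 11 taken => place at 15.
912 hashes to 11, h2=1; 11 taken => place at 12.
792 hashes to 10, h2=9; 10,2,11 taken => place at 3.
Table: [., ., 818, 792, ., ., ., 126, 637, 638, 895, 300, 912, 385, ., 419, .]

419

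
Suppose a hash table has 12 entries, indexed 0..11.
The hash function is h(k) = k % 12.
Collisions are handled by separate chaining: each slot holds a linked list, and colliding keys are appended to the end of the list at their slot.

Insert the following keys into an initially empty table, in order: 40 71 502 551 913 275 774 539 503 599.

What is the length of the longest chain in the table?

Insert 40: h=4, bucket 4 empty → new chain.
Insert 71: h=11, bucket 11 empty → new chain.
Insert 502: h=10, bucket 10 empty → new chain.
Insert 551: h=11, bucket 11 nonempty → append to chain.
Insert 913: h=1, bucket 1 empty → new chain.
Insert 275: h=11, bucket 11 nonempty → append to chain.
Insert 774: h=6, bucket 6 empty → new chain.
Insert 539: h=11, bucket 11 nonempty → append to chain.
Insert 503: h=11, bucket 11 nonempty → append to chain.
Insert 599: h=11, bucket 11 nonempty → append to chain.
Final buckets:
0: _
1: 913
2: _
3: _
4: 40
5: _
6: 774
7: _
8: _
9: _
10: 502
11: 71 -> 551 -> 275 -> 539 -> 503 -> 599

6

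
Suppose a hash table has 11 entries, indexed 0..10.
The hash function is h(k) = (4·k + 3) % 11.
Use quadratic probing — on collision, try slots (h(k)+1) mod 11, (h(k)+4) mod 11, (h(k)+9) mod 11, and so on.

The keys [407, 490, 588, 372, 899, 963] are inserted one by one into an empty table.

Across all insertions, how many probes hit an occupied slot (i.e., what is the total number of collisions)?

407 hashes to 3; slot 3 is free => place at 3.
490 hashes to 5; slot 5 is free => place at 5.
588 hashes to 1; slot 1 is free => place at 1.
372 hashes to 6; slot 6 is free => place at 6.
899 hashes to 2; slot 2 is free => place at 2.
963 hashes to 5; 5,6 taken => place at 9.
Table: [∅, 588, 899, 407, ∅, 490, 372, ∅, ∅, 963, ∅]

2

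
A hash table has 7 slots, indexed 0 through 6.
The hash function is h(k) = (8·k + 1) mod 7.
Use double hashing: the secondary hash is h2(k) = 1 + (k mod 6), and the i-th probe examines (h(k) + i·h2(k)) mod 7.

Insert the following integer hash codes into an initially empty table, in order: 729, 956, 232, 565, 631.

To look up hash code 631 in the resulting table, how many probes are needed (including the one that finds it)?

729: h=2 -> slot 2
956: h=5 -> slot 5
232: h=2, h2=5, probe 2,0 -> slot 0
565: h=6 -> slot 6
631: h=2, h2=2, probe 2,4 -> slot 4
Table: [232, -, 729, -, 631, 956, 565]
Lookup 631: h=2, h2=2, probe 2,4 → found at 4.

2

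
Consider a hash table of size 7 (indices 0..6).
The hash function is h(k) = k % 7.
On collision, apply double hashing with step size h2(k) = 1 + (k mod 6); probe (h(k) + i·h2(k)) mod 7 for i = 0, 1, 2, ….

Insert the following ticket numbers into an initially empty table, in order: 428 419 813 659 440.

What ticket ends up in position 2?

440

428 hashes to 1; slot 1 is free -> place at 1.
419 hashes to 6; slot 6 is free -> place at 6.
813 hashes to 1, h2=4; 1 taken -> place at 5.
659 hashes to 1, h2=6; 1 taken -> place at 0.
440 hashes to 6, h2=3; 6 taken -> place at 2.
Table: [659, 428, 440, —, —, 813, 419]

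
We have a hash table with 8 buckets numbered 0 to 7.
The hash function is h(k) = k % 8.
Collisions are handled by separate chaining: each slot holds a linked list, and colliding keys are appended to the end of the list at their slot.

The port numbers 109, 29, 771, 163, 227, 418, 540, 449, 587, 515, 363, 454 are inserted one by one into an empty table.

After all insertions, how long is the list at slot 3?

Insert 109: h=5, bucket 5 empty → new chain.
Insert 29: h=5, bucket 5 nonempty → append to chain.
Insert 771: h=3, bucket 3 empty → new chain.
Insert 163: h=3, bucket 3 nonempty → append to chain.
Insert 227: h=3, bucket 3 nonempty → append to chain.
Insert 418: h=2, bucket 2 empty → new chain.
Insert 540: h=4, bucket 4 empty → new chain.
Insert 449: h=1, bucket 1 empty → new chain.
Insert 587: h=3, bucket 3 nonempty → append to chain.
Insert 515: h=3, bucket 3 nonempty → append to chain.
Insert 363: h=3, bucket 3 nonempty → append to chain.
Insert 454: h=6, bucket 6 empty → new chain.
Final buckets:
0: _
1: 449
2: 418
3: 771 -> 163 -> 227 -> 587 -> 515 -> 363
4: 540
5: 109 -> 29
6: 454
7: _

6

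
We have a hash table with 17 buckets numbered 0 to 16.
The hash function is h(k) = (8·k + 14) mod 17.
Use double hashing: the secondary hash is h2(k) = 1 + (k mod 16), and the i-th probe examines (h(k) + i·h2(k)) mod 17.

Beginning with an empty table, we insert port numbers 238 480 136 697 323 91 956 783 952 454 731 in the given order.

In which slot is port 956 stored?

238 hashes to 14; slot 14 is free => place at 14.
480 hashes to 12; slot 12 is free => place at 12.
136 hashes to 14, h2=9; 14 taken => place at 6.
697 hashes to 14, h2=10; 14 taken => place at 7.
323 hashes to 14, h2=4; 14 taken => place at 1.
91 hashes to 11; slot 11 is free => place at 11.
956 hashes to 12, h2=13; 12 taken => place at 8.
783 hashes to 5; slot 5 is free => place at 5.
952 hashes to 14, h2=9; 14,6 taken => place at 15.
454 hashes to 8, h2=7; 8,15,5,12 taken => place at 2.
731 hashes to 14, h2=12; 14 taken => place at 9.
Table: [—, 323, 454, —, —, 783, 136, 697, 956, 731, —, 91, 480, —, 238, 952, —]

8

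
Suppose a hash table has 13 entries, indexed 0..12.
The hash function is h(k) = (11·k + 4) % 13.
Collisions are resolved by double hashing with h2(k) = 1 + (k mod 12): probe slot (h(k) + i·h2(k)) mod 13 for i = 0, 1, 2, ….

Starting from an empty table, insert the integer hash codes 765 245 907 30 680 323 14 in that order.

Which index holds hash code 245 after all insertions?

1

Insert 765: h=8, slot 8 empty → index 8.
Insert 245: h=8, h2=6, slot 8 occupied → index 1.
Insert 907: h=10, slot 10 empty → index 10.
Insert 30: h=9, slot 9 empty → index 9.
Insert 680: h=9, h2=9, slot 9 occupied → index 5.
Insert 323: h=8, h2=12, slot 8 occupied → index 7.
Insert 14: h=2, slot 2 empty → index 2.
Table: [-, 245, 14, -, -, 680, -, 323, 765, 30, 907, -, -]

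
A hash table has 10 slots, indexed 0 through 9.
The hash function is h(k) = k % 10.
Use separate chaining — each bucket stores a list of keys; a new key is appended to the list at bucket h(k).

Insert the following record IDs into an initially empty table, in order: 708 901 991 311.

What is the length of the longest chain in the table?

Insert 708: h=8, bucket 8 empty -> new chain.
Insert 901: h=1, bucket 1 empty -> new chain.
Insert 991: h=1, bucket 1 nonempty -> append to chain.
Insert 311: h=1, bucket 1 nonempty -> append to chain.
Final buckets:
0: ∅
1: 901 -> 991 -> 311
2: ∅
3: ∅
4: ∅
5: ∅
6: ∅
7: ∅
8: 708
9: ∅

3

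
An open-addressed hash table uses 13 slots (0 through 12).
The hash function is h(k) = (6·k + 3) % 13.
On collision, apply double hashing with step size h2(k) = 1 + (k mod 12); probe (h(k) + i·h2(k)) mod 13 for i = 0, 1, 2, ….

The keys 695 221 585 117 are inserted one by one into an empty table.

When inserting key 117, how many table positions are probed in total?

4

695 hashes to 0; slot 0 is free → place at 0.
221 hashes to 3; slot 3 is free → place at 3.
585 hashes to 3, h2=10; 3,0 taken → place at 10.
117 hashes to 3, h2=10; 3,0,10 taken → place at 7.
Table: [695, ., ., 221, ., ., ., 117, ., ., 585, ., .]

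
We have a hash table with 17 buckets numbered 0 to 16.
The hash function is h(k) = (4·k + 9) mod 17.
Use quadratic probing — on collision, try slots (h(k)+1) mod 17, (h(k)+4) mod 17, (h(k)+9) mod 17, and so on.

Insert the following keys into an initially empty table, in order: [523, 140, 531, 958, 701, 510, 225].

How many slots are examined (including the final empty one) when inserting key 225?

4

523: h=10 → slot 10
140: h=8 → slot 8
531: h=8, probe 8,9 → slot 9
958: h=16 → slot 16
701: h=8, probe 8,9,12 → slot 12
510: h=9, probe 9,10,13 → slot 13
225: h=8, probe 8,9,12,0 → slot 0
Table: [225, ∅, ∅, ∅, ∅, ∅, ∅, ∅, 140, 531, 523, ∅, 701, 510, ∅, ∅, 958]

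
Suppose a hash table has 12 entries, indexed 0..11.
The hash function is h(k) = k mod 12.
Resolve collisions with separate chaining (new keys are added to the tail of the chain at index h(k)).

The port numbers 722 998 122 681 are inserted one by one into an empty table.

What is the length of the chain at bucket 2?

3

Insert 722: h=2, bucket 2 empty → new chain.
Insert 998: h=2, bucket 2 nonempty → append to chain.
Insert 122: h=2, bucket 2 nonempty → append to chain.
Insert 681: h=9, bucket 9 empty → new chain.
Final buckets:
0: .
1: .
2: 722 -> 998 -> 122
3: .
4: .
5: .
6: .
7: .
8: .
9: 681
10: .
11: .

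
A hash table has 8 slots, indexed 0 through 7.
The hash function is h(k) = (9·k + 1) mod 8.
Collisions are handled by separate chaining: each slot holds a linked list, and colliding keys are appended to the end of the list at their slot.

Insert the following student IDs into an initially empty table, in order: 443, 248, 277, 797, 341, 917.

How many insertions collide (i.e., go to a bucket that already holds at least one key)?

443 -> bucket 4
248 -> bucket 1
277 -> bucket 6
797 -> bucket 6 (collision)
341 -> bucket 6 (collision)
917 -> bucket 6 (collision)
Final buckets:
0: -
1: 248
2: -
3: -
4: 443
5: -
6: 277 -> 797 -> 341 -> 917
7: -

3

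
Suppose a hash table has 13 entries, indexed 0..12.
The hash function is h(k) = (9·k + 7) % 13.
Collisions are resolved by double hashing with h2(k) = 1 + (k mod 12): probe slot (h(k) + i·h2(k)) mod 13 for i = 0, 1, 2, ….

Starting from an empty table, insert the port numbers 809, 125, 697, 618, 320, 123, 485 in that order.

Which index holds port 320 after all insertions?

10

809: h=8 → slot 8
125: h=1 → slot 1
697: h=1, h2=2, probe 1,3 → slot 3
618: h=5 → slot 5
320: h=1, h2=9, probe 1,10 → slot 10
123: h=9 → slot 9
485: h=4 → slot 4
Table: [-, 125, -, 697, 485, 618, -, -, 809, 123, 320, -, -]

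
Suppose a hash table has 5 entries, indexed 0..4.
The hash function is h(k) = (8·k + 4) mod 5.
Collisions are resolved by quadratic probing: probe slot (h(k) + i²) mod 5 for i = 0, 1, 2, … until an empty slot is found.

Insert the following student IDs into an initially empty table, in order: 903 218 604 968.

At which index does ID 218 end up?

4

903 hashes to 3; slot 3 is free → place at 3.
218 hashes to 3; 3 taken → place at 4.
604 hashes to 1; slot 1 is free → place at 1.
968 hashes to 3; 3,4 taken → place at 2.
Table: [—, 604, 968, 903, 218]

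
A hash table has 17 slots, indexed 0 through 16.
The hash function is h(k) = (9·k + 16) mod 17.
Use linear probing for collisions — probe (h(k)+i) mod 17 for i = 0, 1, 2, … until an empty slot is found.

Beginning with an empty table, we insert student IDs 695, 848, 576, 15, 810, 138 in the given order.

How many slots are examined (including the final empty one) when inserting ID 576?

3

Insert 695: h=15, slot 15 empty => index 15.
Insert 848: h=15, slot 15 occupied => index 16.
Insert 576: h=15, slots 15,16 occupied => index 0.
Insert 15: h=15, slots 15,16,0 occupied => index 1.
Insert 810: h=13, slot 13 empty => index 13.
Insert 138: h=0, slots 0,1 occupied => index 2.
Table: [576, 15, 138, ∅, ∅, ∅, ∅, ∅, ∅, ∅, ∅, ∅, ∅, 810, ∅, 695, 848]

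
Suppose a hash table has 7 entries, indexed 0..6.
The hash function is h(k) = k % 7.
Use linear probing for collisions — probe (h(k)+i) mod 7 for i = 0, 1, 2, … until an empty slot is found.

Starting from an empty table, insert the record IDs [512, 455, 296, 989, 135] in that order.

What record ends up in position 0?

455

Insert 512: h=1, slot 1 empty => index 1.
Insert 455: h=0, slot 0 empty => index 0.
Insert 296: h=2, slot 2 empty => index 2.
Insert 989: h=2, slot 2 occupied => index 3.
Insert 135: h=2, slots 2,3 occupied => index 4.
Table: [455, 512, 296, 989, 135, —, —]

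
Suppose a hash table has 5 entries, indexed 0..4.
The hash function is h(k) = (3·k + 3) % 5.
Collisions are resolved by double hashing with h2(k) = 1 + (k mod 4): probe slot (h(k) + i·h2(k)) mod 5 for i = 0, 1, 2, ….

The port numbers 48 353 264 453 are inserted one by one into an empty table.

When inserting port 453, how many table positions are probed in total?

Insert 48: h=2, slot 2 empty -> index 2.
Insert 353: h=2, h2=2, slot 2 occupied -> index 4.
Insert 264: h=0, slot 0 empty -> index 0.
Insert 453: h=2, h2=2, slots 2,4 occupied -> index 1.
Table: [264, 453, 48, -, 353]

3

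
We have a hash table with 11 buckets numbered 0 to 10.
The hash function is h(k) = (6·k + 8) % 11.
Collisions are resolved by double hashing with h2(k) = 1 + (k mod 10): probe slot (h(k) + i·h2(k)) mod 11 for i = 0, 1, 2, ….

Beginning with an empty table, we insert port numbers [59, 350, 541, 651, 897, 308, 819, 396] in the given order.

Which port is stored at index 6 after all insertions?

308

Insert 59: h=10, slot 10 empty => index 10.
Insert 350: h=7, slot 7 empty => index 7.
Insert 541: h=9, slot 9 empty => index 9.
Insert 651: h=9, h2=2, slot 9 occupied => index 0.
Insert 897: h=0, h2=8, slot 0 occupied => index 8.
Insert 308: h=8, h2=9, slot 8 occupied => index 6.
Insert 819: h=5, slot 5 empty => index 5.
Insert 396: h=8, h2=7, slot 8 occupied => index 4.
Table: [651, -, -, -, 396, 819, 308, 350, 897, 541, 59]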